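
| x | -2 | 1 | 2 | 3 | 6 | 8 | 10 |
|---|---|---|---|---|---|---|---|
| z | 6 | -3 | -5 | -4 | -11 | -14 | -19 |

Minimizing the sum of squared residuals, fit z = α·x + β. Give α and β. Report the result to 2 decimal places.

α = -1.93, β = 0.59

The normal equations are: 218·α + 28·β = -405;  28·α + 7·β = -50.
(Σx·x = 218, Σx = 28, Σ1 = 7, Σx·z = -405, Σz = -50.)
Eliminating β: 7·(row 1) − 28·(row 2) gives 742·α = 7·(-405) − 28·(-50) = -1435, so α = -205/106.
Then β = ((-50) − 28·(-205/106))/7 = 220/371.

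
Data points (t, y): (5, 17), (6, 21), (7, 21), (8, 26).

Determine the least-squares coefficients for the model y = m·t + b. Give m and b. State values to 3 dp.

m = 2.700, b = 3.700

With design matrix X, XᵀX = [[174, 26]; [26, 4]] and Xᵀy = [566, 85]ᵀ.
Determinant 174·4 − 26² = 20.
m = (566·4 − 26·85)/20 = 27/10; b = (174·85 − 26·566)/20 = 37/10.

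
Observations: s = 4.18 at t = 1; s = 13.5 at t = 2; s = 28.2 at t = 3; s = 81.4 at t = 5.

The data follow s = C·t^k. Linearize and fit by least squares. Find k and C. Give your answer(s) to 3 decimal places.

k = 1.836, C = 3.983

Linearized form: ln s = k·ln t + ln C. From the 4 transformed points,
Σln t = 3.4012, Σ(ln t)² = 4.2777, Σln s = 11.7717, Σln t·ln s = 12.5532.
Normal system: [[4.2777, 3.4012]; [3.4012, 4]]·[k, ln C]ᵀ = [12.5532, 11.7717]ᵀ.
Slope k = (n·Σln t·ln s − Σln t·Σln s)/(n·Σ(ln t)² − (Σln t)²) = (4·12.5532 − 3.4012·11.7717)/5.5426 = 1.83575; ln C = (Σln s − k·Σln t)/n = 1.38199, so C = exp(1.38199) = 3.98280.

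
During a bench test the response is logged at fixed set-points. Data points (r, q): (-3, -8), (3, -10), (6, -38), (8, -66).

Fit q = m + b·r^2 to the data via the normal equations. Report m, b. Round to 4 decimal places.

Normal-equation sums: Σ1 = 4, Σr^2 = 118, Σr^2·r^2 = 5554.
Right-hand side: Σq = -122, Σr^2·q = -5754.
Eliminating b: 5554·(row 1) − 118·(row 2) gives 8292·m = 5554·(-122) − 118·(-5754) = 1384, so m = 346/2073.
Then b = ((-5754) − 118·(346/2073))/5554 = -2155/2073.

m = 0.1669, b = -1.0396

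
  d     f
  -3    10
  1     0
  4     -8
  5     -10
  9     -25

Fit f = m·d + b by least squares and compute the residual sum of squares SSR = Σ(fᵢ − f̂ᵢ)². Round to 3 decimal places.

SSR = 8.502

Sums needed: Σd·d = 132, Σd = 16, Σ1 = 5.
And Σd·f = -337, Σf = -33.
Normal equations: [[132, 16]; [16, 5]]·[m, b]ᵀ = [-337, -33]ᵀ.
Determinant 132·5 − 16² = 404.
m = ((-337)·5 − 16·(-33))/404 = -1157/404; b = (132·(-33) − 16·(-337))/404 = 259/101.
Residuals: -467/404, 121/404, 90/101, 709/404, -723/404; SSR = 3435/404.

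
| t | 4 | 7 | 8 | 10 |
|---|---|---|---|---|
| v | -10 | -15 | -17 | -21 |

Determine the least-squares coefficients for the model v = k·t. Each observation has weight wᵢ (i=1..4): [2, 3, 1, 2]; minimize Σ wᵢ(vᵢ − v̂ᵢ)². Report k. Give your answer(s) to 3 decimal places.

XᵀWX·[k]ᵀ = XᵀWv reads: 443·k = -951.
(Σwᵢ·t·t = 443, Σwᵢ·t·v = -951.)
Hence k = -951 / 443 ≈ -2.14673.

k = -2.147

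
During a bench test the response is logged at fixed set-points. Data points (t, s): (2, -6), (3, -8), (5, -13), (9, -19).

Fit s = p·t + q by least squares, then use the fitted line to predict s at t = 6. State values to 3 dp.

Entries of XᵀX: Σt·t = 119, Σt = 19, Σ1 = 4.
And Σt·s = -272, Σs = -46.
Δ = 119·4 − 19² = 115.
p = ((-272)·4 − 19·(-46))/115 = -214/115; q = (119·(-46) − 19·(-272))/115 = -306/115.
At t = 6: ŝ = (-214/115)·(6) + (-306/115)·(1) = -318/23.

ŝ = -13.826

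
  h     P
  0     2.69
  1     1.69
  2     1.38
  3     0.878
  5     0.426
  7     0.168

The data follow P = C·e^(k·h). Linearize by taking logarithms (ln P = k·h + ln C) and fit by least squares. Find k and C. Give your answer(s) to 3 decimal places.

Let Y = ln P. Fitting Y = k·h + ln C by least squares:
Σh = 18.0000, Σ(h)² = 88.0000, Σln P = -0.9309, Σh·ln P = -15.9745.
Normal system: [[88.0000, 18.0000]; [18.0000, 6]]·[k, ln C]ᵀ = [-15.9745, -0.9309]ᵀ.
Δ = 88.0000·6 − (18.0000)² = 204.0000; k = (-15.9745·6 − 18.0000·-0.9309)/204.0000 = -0.38770, ln C = (88.0000·-0.9309 − 18.0000·-15.9745)/204.0000 = 1.00797, so C = exp(1.00797) = 2.74003.

k = -0.388, C = 2.740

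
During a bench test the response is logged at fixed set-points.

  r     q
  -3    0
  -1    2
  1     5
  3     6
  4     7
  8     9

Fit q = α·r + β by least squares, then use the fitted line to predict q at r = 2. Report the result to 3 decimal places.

q̂ = 4.833

From the data, Σr·r = 100, Σr = 12, Σ1 = 6.
Moment sums: Σr·q = 121, Σq = 29.
Eliminating β: 6·(row 1) − 12·(row 2) gives 456·α = 6·121 − 12·29 = 378, so α = 63/76.
Then β = (29 − 12·(63/76))/6 = 181/57.
At r = 2: q̂ = (63/76)·(2) + (181/57)·(1) = 29/6.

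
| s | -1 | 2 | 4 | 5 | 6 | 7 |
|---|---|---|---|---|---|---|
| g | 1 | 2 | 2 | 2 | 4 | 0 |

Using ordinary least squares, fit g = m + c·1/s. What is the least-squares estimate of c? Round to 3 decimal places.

c = 0.785

The normal system MᵀM·[m, c]ᵀ = Mᵀg is [[6, 109/420]; [109/420, 247081/176400]]·[m, c]ᵀ = [11, 47/30]ᵀ.
Determinant 6·(247081/176400) − (109/420)² = 294121/35280.
m = (11·(247081/176400) − (109/420)·(47/30))/(294121/35280) = 2646169/1470605; c = (6·(47/30) − (109/420)·11)/(294121/35280) = 230916/294121.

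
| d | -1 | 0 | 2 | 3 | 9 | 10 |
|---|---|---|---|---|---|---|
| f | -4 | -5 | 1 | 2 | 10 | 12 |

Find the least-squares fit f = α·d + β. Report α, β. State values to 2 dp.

α = 1.50, β = -3.10

Compute the Gram sums: Σd·d = 195, Σd = 23, Σ1 = 6.
And Σd·f = 222, Σf = 16.
AᵀA·[α, β]ᵀ = Aᵀf becomes [[195, 23]; [23, 6]]·[α, β]ᵀ = [222, 16]ᵀ.
det = 195·6 − 23² = 641.
α = (222·6 − 23·16)/641 = 964/641; β = (195·16 − 23·222)/641 = -1986/641.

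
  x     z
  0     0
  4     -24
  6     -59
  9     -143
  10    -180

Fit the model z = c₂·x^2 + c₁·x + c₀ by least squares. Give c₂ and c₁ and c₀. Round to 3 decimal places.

Entries of AᵀA: Σx^2·x^2 = 18113, Σx^2·x = 2009, Σx^2 = 233, Σx·x = 233, Σx = 29, Σ1 = 5.
Right-hand side: Σx^2·z = -32091, Σx·z = -3537, Σz = -406.
AᵀA·[c₂, c₁, c₀]ᵀ = Aᵀz becomes [[18113, 2009, 233]; [2009, 233, 29]; [233, 29, 5]]·[c₂, c₁, c₀]ᵀ = [-32091, -3537, -406]ᵀ.
Row-reducing yields c₂ = -1865/924, c₁ = 2069/924, c₀ = -10/77.

c₂ = -2.018, c₁ = 2.239, c₀ = -0.130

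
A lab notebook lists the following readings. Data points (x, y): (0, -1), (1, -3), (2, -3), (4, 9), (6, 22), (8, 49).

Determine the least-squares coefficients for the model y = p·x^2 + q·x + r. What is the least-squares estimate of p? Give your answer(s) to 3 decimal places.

p = 1.052

Entries of MᵀM: Σx^2·x^2 = 5665, Σx^2·x = 801, Σx^2 = 121, Σx·x = 121, Σx = 21, Σ1 = 6.
Moment sums: Σx^2·y = 4057, Σx·y = 551, Σy = 73.
Normal equations: [[5665, 801, 121]; [801, 121, 21]; [121, 21, 6]]·[p, q, r]ᵀ = [4057, 551, 73]ᵀ.
Row-reducing yields p = 6737/6404, q = -68509/32020, r = -12489/8005.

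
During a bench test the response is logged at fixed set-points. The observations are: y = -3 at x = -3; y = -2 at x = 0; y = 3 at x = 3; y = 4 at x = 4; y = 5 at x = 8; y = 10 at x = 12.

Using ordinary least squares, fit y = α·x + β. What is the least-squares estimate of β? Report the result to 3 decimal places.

β = -0.619

Entries of MᵀM: Σx·x = 242, Σx = 24, Σ1 = 6.
For Mᵀy: Σx·y = 194, Σy = 17.
MᵀM·[α, β]ᵀ = Mᵀy becomes [[242, 24]; [24, 6]]·[α, β]ᵀ = [194, 17]ᵀ.
Eliminating β: 6·(row 1) − 24·(row 2) gives 876·α = 6·194 − 24·17 = 756, so α = 63/73.
Then β = (17 − 24·(63/73))/6 = -271/438.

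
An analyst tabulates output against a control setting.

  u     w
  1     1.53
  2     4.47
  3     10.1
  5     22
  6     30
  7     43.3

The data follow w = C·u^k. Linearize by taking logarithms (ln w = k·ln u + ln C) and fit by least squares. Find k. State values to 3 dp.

k = 1.702

Let Y = ln w. Fitting Y = k·ln u + ln C by least squares:
Σln u = 7.1389, Σ(ln u)² = 11.2747, Σln w = 14.4956, Σln u·ln w = 21.9799.
Equations: 11.2747·k + 7.1389·ln C = 21.9799;  7.1389·k + 6·ln C = 14.4956.
Slope k = (n·Σln u·ln w − Σln u·Σln w)/(n·Σ(ln u)² − (Σln u)²) = (6·21.9799 − 7.1389·14.4956)/16.6845 = 1.70203; ln C = (Σln w − k·Σln u)/n = 0.39083.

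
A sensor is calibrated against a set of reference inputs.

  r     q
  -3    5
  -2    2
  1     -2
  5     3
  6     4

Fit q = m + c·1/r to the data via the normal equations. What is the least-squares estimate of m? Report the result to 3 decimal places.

The normal equations are: 5·m + (8/15)·c = 12;  (8/15)·m + (643/450)·c = -17/5.
Eliminating c: (643/450)·(row 1) − (8/15)·(row 2) gives (343/50)·m = (643/450)·12 − (8/15)·(-17/5) = 474/25, so m = 948/343.
Then c = ((-17/5) − (8/15)·(948/343))/(643/450) = -1170/343.

m = 2.764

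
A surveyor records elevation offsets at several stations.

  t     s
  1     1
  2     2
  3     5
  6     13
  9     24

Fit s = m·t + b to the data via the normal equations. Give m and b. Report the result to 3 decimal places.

Entries of AᵀA: Σt·t = 131, Σt = 21, Σ1 = 5.
And Σt·s = 314, Σs = 45.
Δ = 131·5 − 21² = 214.
m = (314·5 − 21·45)/214 = 625/214; b = (131·45 − 21·314)/214 = -699/214.

m = 2.921, b = -3.266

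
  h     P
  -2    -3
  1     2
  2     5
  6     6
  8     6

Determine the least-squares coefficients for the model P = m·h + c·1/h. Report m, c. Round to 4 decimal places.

m = 0.8286, c = 2.3371

Normal-equation sums: Σh·h = 109, Σh·1/h = 5, Σ1/h·1/h = 889/576.
Moment sums: Σh·P = 102, Σ1/h·P = 31/4.
Normal equations: [[109, 5]; [5, 889/576]]·[m, c]ᵀ = [102, 31/4]ᵀ.
Δ = 109·(889/576) − 5² = 82501/576.
m = (102·(889/576) − 5·(31/4))/(82501/576) = 68358/82501; c = (109·(31/4) − 5·102)/(82501/576) = 192816/82501.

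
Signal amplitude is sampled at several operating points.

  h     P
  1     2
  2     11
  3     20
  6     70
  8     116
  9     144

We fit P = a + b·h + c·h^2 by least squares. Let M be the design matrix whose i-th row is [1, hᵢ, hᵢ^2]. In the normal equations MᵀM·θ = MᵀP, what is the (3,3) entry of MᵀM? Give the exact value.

Row 3 ↔ basis h^2, column 3 ↔ basis h^2, so (MᵀM)_{3,3} = Σᵢ (h^2)·(h^2) = (1)·(1) + (4)·(4) + (9)·(9) + (36)·(36) + (64)·(64) + (81)·(81) = 12051.

12051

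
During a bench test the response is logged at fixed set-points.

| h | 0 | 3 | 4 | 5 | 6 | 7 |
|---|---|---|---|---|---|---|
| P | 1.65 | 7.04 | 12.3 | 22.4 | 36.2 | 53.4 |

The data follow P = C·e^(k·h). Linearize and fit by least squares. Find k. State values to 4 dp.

k = 0.5079

With ln Pᵢ as the transformed response and hᵢ as the regressor:
Σh = 25.0000, Σ(h)² = 135.0000, Σln P = 15.6379, Σh·ln P = 80.8176.
Normal system: [[135.0000, 25.0000]; [25.0000, 6]]·[k, ln C]ᵀ = [80.8176, 15.6379]ᵀ.
Solving (det = 185.0000): k = 0.50788, ln C = 0.49016.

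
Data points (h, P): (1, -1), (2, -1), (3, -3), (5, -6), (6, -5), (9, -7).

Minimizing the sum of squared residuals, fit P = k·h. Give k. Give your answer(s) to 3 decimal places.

k = -0.865

Normal-equation sums: Σh·h = 156.
For AᵀP: Σh·P = -135.
So AᵀA·[k]ᵀ = AᵀP: [[156]]·[k]ᵀ = [-135]ᵀ.
Hence k = -135 / 156 ≈ -0.865385.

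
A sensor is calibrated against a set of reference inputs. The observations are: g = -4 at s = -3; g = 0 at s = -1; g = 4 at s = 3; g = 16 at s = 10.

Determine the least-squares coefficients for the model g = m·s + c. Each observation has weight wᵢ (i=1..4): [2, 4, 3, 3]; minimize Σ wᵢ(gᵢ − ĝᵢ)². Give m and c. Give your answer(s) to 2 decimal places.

The normal equations are: 349·m + 29·c = 540;  29·m + 12·c = 52.
(Σwᵢ·s·s = 349, Σwᵢ·s = 29, Σwᵢ·1 = 12, Σwᵢ·s·g = 540, Σwᵢ·g = 52.)
Eliminating c: 12·(row 1) − 29·(row 2) gives 3347·m = 12·540 − 29·52 = 4972, so m = 4972/3347.
Then c = (52 − 29·(4972/3347))/12 = 2488/3347.

m = 1.49, c = 0.74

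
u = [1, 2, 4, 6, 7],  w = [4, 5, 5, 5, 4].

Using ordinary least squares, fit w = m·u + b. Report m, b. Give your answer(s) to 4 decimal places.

m = 0.0000, b = 4.6000

Compute the Gram sums: Σu·u = 106, Σu = 20, Σ1 = 5.
And Σu·w = 92, Σw = 23.
So AᵀA·[m, b]ᵀ = Aᵀw: [[106, 20]; [20, 5]]·[m, b]ᵀ = [92, 23]ᵀ.
Determinant 106·5 − 20² = 130.
m = (92·5 − 20·23)/130 = 0; b = (106·23 − 20·92)/130 = 23/5.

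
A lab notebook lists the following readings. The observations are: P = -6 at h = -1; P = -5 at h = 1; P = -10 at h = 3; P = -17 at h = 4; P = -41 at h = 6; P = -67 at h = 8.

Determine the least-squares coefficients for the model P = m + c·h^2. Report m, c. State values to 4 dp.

m = -3.1400, c = -1.0013

Normal-equation sums: Σ1 = 6, Σh^2 = 127, Σh^2·h^2 = 5731.
For XᵀP: ΣP = -146, Σh^2·P = -6137.
Normal equations: [[6, 127]; [127, 5731]]·[m, c]ᵀ = [-146, -6137]ᵀ.
Determinant 6·5731 − 127² = 18257.
m = ((-146)·5731 − 127·(-6137))/18257 = -57327/18257; c = (6·(-6137) − 127·(-146))/18257 = -18280/18257.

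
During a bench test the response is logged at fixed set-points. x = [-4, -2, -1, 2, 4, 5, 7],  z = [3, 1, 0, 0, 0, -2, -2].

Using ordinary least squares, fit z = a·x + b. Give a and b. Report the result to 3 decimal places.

Sums needed: Σx·x = 115, Σx = 11, Σ1 = 7.
Right-hand side: Σx·z = -38, Σz = 0.
So MᵀM·[a, b]ᵀ = Mᵀz: [[115, 11]; [11, 7]]·[a, b]ᵀ = [-38, 0]ᵀ.
Eliminating b: 7·(row 1) − 11·(row 2) gives 684·a = 7·(-38) − 11·0 = -266, so a = -7/18.
Then b = (0 − 11·(-7/18))/7 = 11/18.

a = -0.389, b = 0.611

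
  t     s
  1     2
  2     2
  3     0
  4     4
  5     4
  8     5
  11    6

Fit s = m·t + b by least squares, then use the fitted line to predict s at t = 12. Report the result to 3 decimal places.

XᵀX·[m, b]ᵀ = Xᵀs reads: 240·m + 34·b = 148;  34·m + 7·b = 23.
Eliminating b: 7·(row 1) − 34·(row 2) gives 524·m = 7·148 − 34·23 = 254, so m = 127/262.
Then b = (23 − 34·(127/262))/7 = 122/131.
At t = 12: ŝ = (127/262)·(12) + (122/131)·(1) = 884/131.

ŝ = 6.748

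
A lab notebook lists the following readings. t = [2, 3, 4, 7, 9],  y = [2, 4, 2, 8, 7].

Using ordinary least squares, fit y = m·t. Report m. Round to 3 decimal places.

Normal-equation sums: Σt·t = 159.
Moment sums: Σt·y = 143.
So XᵀX·[m]ᵀ = Xᵀy: [[159]]·[m]ᵀ = [143]ᵀ.
Hence m = 143 / 159 ≈ 0.899371.

m = 0.899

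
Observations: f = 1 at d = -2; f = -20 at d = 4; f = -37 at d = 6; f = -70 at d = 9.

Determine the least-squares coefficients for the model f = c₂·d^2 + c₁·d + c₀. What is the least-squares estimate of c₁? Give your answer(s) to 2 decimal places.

c₁ = -2.38

Setting ∂/∂c₂ … = 0 gives: 8129·c₂ + 1001·c₁ + 137·c₀ = -7318;  1001·c₂ + 137·c₁ + 17·c₀ = -934;  137·c₂ + 17·c₁ + 4·c₀ = -126.
(Σd^2·d^2 = 8129, Σd^2·d = 1001, Σd^2 = 137, Σd·d = 137, Σd = 17, Σ1 = 4, Σd^2·f = -7318, Σd·f = -934, Σf = -126.)
Row-reducing yields c₂ = -1530/2621, c₁ = -6236/2621, c₀ = -3656/2621.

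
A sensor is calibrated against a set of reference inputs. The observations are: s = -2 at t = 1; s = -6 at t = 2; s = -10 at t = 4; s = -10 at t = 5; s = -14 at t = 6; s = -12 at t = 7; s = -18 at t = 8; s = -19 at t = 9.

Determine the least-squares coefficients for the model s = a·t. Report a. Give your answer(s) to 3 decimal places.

a = -2.127

The normal system AᵀA·[a]ᵀ = Aᵀs is [[276]]·[a]ᵀ = [-587]ᵀ.
a = (-587)/276 = -2.12681.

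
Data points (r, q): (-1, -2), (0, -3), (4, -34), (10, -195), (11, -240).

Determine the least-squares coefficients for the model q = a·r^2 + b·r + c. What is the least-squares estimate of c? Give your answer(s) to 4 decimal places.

The normal system AᵀA·[a, b, c]ᵀ = Aᵀq is [[24898, 2394, 238]; [2394, 238, 24]; [238, 24, 5]]·[a, b, c]ᵀ = [-49086, -4724, -474]ᵀ.
Row-reducing yields a = -240225/124744, b = -39149/124744, c = -101553/62372.

c = -1.6282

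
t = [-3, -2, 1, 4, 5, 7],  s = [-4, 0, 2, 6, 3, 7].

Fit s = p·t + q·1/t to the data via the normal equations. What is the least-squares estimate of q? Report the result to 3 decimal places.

The normal equations are: 104·p + 6·q = 102;  6·p + (261781/176400)·q = 193/30.
Δ = 104·(261781/176400) − 6² = 2609353/22050.
p = (102·(261781/176400) − 6·(193/30))/(2609353/22050) = 9946311/10437412; q = (104·(193/30) − 6·102)/(2609353/22050) = 1258320/2609353.

q = 0.482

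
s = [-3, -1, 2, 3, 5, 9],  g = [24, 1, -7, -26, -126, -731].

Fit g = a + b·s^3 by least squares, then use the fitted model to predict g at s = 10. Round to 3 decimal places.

ĝ = -1002.466

With design matrix M, MᵀM = [[6, 861]; [861, 548589]] and Mᵀg = [-865, -550056]ᵀ.
Eliminating b: 548589·(row 1) − 861·(row 2) gives 2550213·a = 548589·(-865) − 861·(-550056) = -931269, so a = -310423/850071.
Then b = ((-550056) − 861·(-310423/850071))/548589 = -851857/850071.
At s = 10: ĝ = (-310423/850071)·(1) + (-851857/850071)·(1000) = -852167423/850071.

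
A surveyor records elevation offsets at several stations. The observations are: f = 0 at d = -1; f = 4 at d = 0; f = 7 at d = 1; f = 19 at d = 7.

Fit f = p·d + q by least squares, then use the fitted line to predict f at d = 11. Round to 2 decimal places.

The normal equations are: 51·p + 7·q = 140;  7·p + 4·q = 30.
Δ = 51·4 − 7² = 155.
p = (140·4 − 7·30)/155 = 70/31; q = (51·30 − 7·140)/155 = 110/31.
At d = 11: f̂ = (70/31)·(11) + (110/31)·(1) = 880/31.

f̂ = 28.39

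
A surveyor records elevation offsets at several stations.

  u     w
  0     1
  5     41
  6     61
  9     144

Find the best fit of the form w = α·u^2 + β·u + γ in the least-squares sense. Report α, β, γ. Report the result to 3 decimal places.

AᵀA·[α, β, γ]ᵀ = Aᵀw reads: 8482·α + 1070·β + 142·γ = 14885;  1070·α + 142·β + 20·γ = 1867;  142·α + 20·β + 4·γ = 247.
(Σu^2·u^2 = 8482, Σu^2·u = 1070, Σu^2 = 142, Σu·u = 142, Σu = 20, Σ1 = 4, Σu^2·w = 14885, Σu·w = 1867, Σw = 247.)
Inverting the 3×3 Gram matrix, [α, β, γ]ᵀ = [9791/4974, -4538/2487, 824/829]ᵀ.

α = 1.968, β = -1.825, γ = 0.994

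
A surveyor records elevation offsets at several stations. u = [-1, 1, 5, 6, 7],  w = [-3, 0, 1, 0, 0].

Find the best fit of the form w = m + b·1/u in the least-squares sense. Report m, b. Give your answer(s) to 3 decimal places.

Compute the Gram sums: Σ1 = 5, Σ1/u = 107/210, Σ1/u·1/u = 92089/44100.
For Mᵀw: Σw = -2, Σ1/u·w = 16/5.
Normal equations: [[5, 107/210]; [107/210, 92089/44100]]·[m, b]ᵀ = [-2, 16/5]ᵀ.
det = 5·(92089/44100) − (107/210)² = 112249/11025.
m = ((-2)·(92089/44100) − (107/210)·(16/5))/(112249/11025) = -128041/224498; b = (5·(16/5) − (107/210)·(-2))/(112249/11025) = 187635/112249.

m = -0.570, b = 1.672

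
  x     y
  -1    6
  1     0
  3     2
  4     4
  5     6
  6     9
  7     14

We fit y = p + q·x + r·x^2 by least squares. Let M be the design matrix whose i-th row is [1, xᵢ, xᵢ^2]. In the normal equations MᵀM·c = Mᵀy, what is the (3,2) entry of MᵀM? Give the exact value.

775

Row 3 ↔ basis x^2, column 2 ↔ basis x, so (MᵀM)_{3,2} = Σᵢ (x^2)·(x) = (1)·(-1) + (1)·(1) + (9)·(3) + (16)·(4) + (25)·(5) + (36)·(6) + (49)·(7) = 775.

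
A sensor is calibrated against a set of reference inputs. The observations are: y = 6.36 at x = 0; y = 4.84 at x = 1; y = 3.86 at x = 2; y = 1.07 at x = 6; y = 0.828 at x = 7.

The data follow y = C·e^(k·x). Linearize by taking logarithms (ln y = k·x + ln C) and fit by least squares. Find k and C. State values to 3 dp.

k = -0.297, C = 6.572

Let Y = ln y. Fitting Y = k·x + ln C by least squares:
Σx = 16.0000, Σ(x)² = 90.0000, Σln y = 4.6565, Σx·ln y = 3.3630.
Equations: 90.0000·k + 16.0000·ln C = 3.3630;  16.0000·k + 5·ln C = 4.6565.
Slope k = (n·Σx·ln y − Σx·Σln y)/(n·Σ(x)² − (Σx)²) = (5·3.3630 − 16.0000·4.6565)/194.0000 = -0.29737; ln C = (Σln y − k·Σx)/n = 1.88288, so C = exp(1.88288) = 6.57243.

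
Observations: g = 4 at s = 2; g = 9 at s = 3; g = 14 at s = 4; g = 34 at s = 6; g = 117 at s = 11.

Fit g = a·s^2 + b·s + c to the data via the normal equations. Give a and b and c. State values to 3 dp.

With design matrix A, AᵀA = [[16290, 1646, 186]; [1646, 186, 26]; [186, 26, 5]] and Aᵀg = [15702, 1582, 178]ᵀ.
Row-reducing yields a = 9825/9542, b = -7989/9542, c = 7874/4771.

a = 1.030, b = -0.837, c = 1.650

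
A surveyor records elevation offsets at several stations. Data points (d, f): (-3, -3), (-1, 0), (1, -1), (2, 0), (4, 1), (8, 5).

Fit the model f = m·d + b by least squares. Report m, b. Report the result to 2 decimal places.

Normal-equation sums: Σd·d = 95, Σd = 11, Σ1 = 6.
For Xᵀf: Σd·f = 52, Σf = 2.
So XᵀX·[m, b]ᵀ = Xᵀf: [[95, 11]; [11, 6]]·[m, b]ᵀ = [52, 2]ᵀ.
Eliminating b: 6·(row 1) − 11·(row 2) gives 449·m = 6·52 − 11·2 = 290, so m = 290/449.
Then b = (2 − 11·(290/449))/6 = -382/449.

m = 0.65, b = -0.85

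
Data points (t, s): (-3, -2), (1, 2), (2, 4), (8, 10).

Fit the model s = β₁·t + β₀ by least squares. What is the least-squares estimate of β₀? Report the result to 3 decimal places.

Forming MᵀM = [[78, 8]; [8, 4]] and Mᵀs = [96, 14]ᵀ gives MᵀM·[β₁, β₀]ᵀ = Mᵀs.
Determinant 78·4 − 8² = 248.
β₁ = (96·4 − 8·14)/248 = 34/31; β₀ = (78·14 − 8·96)/248 = 81/62.

β₀ = 1.306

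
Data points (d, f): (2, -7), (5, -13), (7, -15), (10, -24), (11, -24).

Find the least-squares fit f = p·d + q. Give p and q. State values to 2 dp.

Sums needed: Σd·d = 299, Σd = 35, Σ1 = 5.
Right-hand side: Σd·f = -688, Σf = -83.
XᵀX·[p, q]ᵀ = Xᵀf becomes [[299, 35]; [35, 5]]·[p, q]ᵀ = [-688, -83]ᵀ.
Eliminating q: 5·(row 1) − 35·(row 2) gives 270·p = 5·(-688) − 35·(-83) = -535, so p = -107/54.
Then q = ((-83) − 35·(-107/54))/5 = -737/270.

p = -1.98, q = -2.73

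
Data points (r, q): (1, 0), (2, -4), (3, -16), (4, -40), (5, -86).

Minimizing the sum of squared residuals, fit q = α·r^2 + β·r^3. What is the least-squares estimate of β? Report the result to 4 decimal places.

Sums needed: Σr^2·r^2 = 979, Σr^2·r^3 = 4425, Σr^3·r^3 = 20515.
For Mᵀq: Σr^2·q = -2950, Σr^3·q = -13774.
So MᵀM·[α, β]ᵀ = Mᵀq: [[979, 4425]; [4425, 20515]]·[α, β]ᵀ = [-2950, -13774]ᵀ.
Eliminating β: 20515·(row 1) − 4425·(row 2) gives 503560·α = 20515·(-2950) − 4425·(-13774) = 430700, so α = 21535/25178.
Then β = ((-13774) − 4425·(21535/25178))/20515 = -107749/125890.

β = -0.8559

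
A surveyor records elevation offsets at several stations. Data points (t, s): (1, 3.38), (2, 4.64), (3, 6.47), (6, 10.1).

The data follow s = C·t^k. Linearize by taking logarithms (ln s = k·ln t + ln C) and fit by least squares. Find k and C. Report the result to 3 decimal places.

Let Y = ln s. Fitting Y = k·ln t + ln C by least squares:
AᵀA = [[4.8978, 3.5835]; [3.5835, 4]], rhs = [7.2586, 6.9323]ᵀ  (here Σln t = 3.5835, Σ(ln t)² = 4.8978, Σln s = 6.9323, Σln t·ln s = 7.2586).
Slope k = (n·Σln t·ln s − Σln t·Σln s)/(n·Σ(ln t)² − (Σln t)²) = (4·7.2586 − 3.5835·6.9323)/6.7496 = 0.62112; ln C = (Σln s − k·Σln t)/n = 1.17662, so C = exp(1.17662) = 3.24341.

k = 0.621, C = 3.243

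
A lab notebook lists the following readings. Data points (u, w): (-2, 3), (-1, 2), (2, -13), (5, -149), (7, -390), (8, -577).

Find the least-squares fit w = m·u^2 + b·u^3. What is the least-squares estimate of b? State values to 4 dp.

Entries of AᵀA: Σu^2·u^2 = 7155, Σu^2·u^3 = 52699, Σu^3·u^3 = 395547.
Right-hand side: Σu^2·w = -59801, Σu^3·w = -447949.
Eliminating b: 395547·(row 1) − 52699·(row 2) gives 52954184·m = 395547·(-59801) − 52699·(-447949) = -47641796, so m = -11910449/13238546.
Then b = ((-447949) − 52699·(-11910449/13238546))/395547 = -13405549/13238546.

b = -1.0126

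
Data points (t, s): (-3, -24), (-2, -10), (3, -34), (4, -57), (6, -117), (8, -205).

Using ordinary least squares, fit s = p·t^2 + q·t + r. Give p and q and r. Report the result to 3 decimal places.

p = -2.950, q = -1.687, r = -2.153

Entries of MᵀM: Σt^2·t^2 = 5826, Σt^2·t = 784, Σt^2 = 138, Σt·t = 138, Σt = 16, Σ1 = 6.
Moment sums: Σt^2·s = -18806, Σt·s = -2580, Σs = -447.
Normal equations: [[5826, 784, 138]; [784, 138, 16]; [138, 16, 6]]·[p, q, r]ᵀ = [-18806, -2580, -447]ᵀ.
Inverting the 3×3 Gram matrix, [p, q, r]ᵀ = [-27151/9204, -1294/767, -19817/9204]ᵀ.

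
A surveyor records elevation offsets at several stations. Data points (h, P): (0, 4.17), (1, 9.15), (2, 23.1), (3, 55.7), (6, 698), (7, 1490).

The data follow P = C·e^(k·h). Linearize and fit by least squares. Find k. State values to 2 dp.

With ln Pᵢ as the transformed response and hᵢ as the regressor:
Σh = 19.0000, Σ(h)² = 99.0000, Σln P = 24.6562, Σh·ln P = 110.9884.
Equations: 99.0000·k + 19.0000·ln C = 110.9884;  19.0000·k + 6·ln C = 24.6562.
Solving (det = 233.0000): k = 0.84748, ln C = 1.42570.

k = 0.85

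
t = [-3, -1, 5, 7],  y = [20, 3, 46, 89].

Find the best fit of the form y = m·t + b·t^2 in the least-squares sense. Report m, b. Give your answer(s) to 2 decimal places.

m = -0.74, b = 1.94

Sums needed: Σt·t = 84, Σt·t^2 = 440, Σt^2·t^2 = 3108.
And Σt·y = 790, Σt^2·y = 5694.
So AᵀA·[m, b]ᵀ = Aᵀy: [[84, 440]; [440, 3108]]·[m, b]ᵀ = [790, 5694]ᵀ.
Determinant 84·3108 − 440² = 67472.
m = (790·3108 − 440·5694)/67472 = -6255/8434; b = (84·5694 − 440·790)/67472 = 16337/8434.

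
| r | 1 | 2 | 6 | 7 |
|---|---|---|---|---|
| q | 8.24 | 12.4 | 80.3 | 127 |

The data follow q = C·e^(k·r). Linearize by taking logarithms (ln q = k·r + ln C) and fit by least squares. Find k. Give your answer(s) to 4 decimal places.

k = 0.4593

Taking logs, ln q = k·r + ln C, so regress ln q on r.
XᵀX = [[90.0000, 16.0000]; [16.0000, 4]], rhs = [67.3683, 13.8567]ᵀ  (here Σr = 16.0000, Σ(r)² = 90.0000, Σln q = 13.8567, Σr·ln q = 67.3683).
Slope k = (n·Σr·ln q − Σr·Σln q)/(n·Σ(r)² − (Σr)²) = (4·67.3683 − 16.0000·13.8567)/104.0000 = 0.45930; ln C = (Σln q − k·Σr)/n = 1.62698.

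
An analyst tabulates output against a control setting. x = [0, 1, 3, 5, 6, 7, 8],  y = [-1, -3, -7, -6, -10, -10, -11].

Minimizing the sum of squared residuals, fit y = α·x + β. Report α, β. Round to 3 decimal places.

Entries of AᵀA: Σx·x = 184, Σx = 30, Σ1 = 7.
Moment sums: Σx·y = -272, Σy = -48.
AᵀA·[α, β]ᵀ = Aᵀy becomes [[184, 30]; [30, 7]]·[α, β]ᵀ = [-272, -48]ᵀ.
Determinant 184·7 − 30² = 388.
α = ((-272)·7 − 30·(-48))/388 = -116/97; β = (184·(-48) − 30·(-272))/388 = -168/97.

α = -1.196, β = -1.732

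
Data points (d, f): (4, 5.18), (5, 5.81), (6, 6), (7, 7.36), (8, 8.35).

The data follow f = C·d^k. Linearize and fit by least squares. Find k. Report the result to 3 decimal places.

k = 0.675

Let Y = ln f. Fitting Y = k·ln d + ln C by least squares:
Sums: Σln d = 8.8128, Σ(ln d)² = 15.8331, Σln f = 9.3145, Σln d·ln f = 16.6198.
Normal system: [[15.8331, 8.8128]; [8.8128, 5]]·[k, ln C]ᵀ = [16.6198, 9.3145]ᵀ.
Δ = 15.8331·5 − (8.8128)² = 1.4995; k = (16.6198·5 − 8.8128·9.3145)/1.4995 = 0.67490, ln C = (15.8331·9.3145 − 8.8128·16.6198)/1.4995 = 0.67334.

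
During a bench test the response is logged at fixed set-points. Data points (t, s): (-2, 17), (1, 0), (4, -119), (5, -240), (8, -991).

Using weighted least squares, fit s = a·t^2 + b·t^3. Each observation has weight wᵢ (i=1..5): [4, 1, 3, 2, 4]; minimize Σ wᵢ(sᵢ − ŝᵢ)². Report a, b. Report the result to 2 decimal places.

a = 0.40, b = -1.99

The normal system XᵀWX·[a, b]ᵀ = XᵀWs is [[18467, 140267]; [140267, 1092371]]·[a, b]ᵀ = [-271136, -2112960]ᵀ.
Determinant 18467·1092371 − 140267² = 497983968.
a = ((-271136)·1092371 − 140267·(-2112960))/497983968 = 6170527/15561999; b = (18467·(-2112960) − 140267·(-271136))/497983968 = -30893719/15561999.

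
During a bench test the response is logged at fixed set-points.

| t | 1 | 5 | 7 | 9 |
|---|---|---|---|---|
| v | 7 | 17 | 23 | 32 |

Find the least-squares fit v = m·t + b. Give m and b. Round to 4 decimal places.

m = 3.0429, b = 3.0143

MᵀM·[m, b]ᵀ = Mᵀv reads: 156·m + 22·b = 541;  22·m + 4·b = 79.
Δ = 156·4 − 22² = 140.
m = (541·4 − 22·79)/140 = 213/70; b = (156·79 − 22·541)/140 = 211/70.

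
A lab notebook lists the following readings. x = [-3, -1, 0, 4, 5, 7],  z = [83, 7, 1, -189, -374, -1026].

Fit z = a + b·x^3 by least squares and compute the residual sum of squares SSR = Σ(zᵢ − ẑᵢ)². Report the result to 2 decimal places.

SSR = 7.20

Normal-equation sums: Σ1 = 6, Σx^3 = 504, Σx^3·x^3 = 138100.
For Aᵀz: Σz = -1498, Σx^3·z = -413012.
det = 6·138100 − 504² = 574584.
a = ((-1498)·138100 − 504·(-413012))/574584 = 160531/71823; b = (6·(-413012) − 504·(-1498))/574584 = -71795/23941.
Residuals: -14617/71823, 126845/71823, -88708/71823, 49562/71823, -99208/71823, 26126/71823; SSR = 517294/71823.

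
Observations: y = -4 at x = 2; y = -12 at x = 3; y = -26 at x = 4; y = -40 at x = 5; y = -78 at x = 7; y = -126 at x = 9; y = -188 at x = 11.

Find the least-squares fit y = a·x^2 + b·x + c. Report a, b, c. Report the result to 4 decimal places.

MᵀM·[a, b, c]ᵀ = Mᵀy reads: 24581·a + 2627·b + 305·c = -38316;  2627·a + 305·b + 41·c = -4096;  305·a + 41·b + 7·c = -474.
Inverting the 3×3 Gram matrix, [a, b, c]ᵀ = [-63467/45129, -95731/45129, 90060/15043]ᵀ.

a = -1.4063, b = -2.1213, c = 5.9868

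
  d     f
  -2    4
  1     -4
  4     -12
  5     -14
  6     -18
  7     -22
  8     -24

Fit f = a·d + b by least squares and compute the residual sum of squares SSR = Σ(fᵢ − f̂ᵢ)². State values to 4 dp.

From the data, Σd·d = 195, Σd = 29, Σ1 = 7.
Right-hand side: Σd·f = -584, Σf = -90.
Determinant 195·7 − 29² = 524.
a = ((-584)·7 − 29·(-90))/524 = -739/262; b = (195·(-90) − 29·(-584))/524 = -307/262.
Residuals: -123/262, -1/131, 119/262, 167/131, 25/262, -142/131, -69/262; SSR = 433/131.

SSR = 3.3053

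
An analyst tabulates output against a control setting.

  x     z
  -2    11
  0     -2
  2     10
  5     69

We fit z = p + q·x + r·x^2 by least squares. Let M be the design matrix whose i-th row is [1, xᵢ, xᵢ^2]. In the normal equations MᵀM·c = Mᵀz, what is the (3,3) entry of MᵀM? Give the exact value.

657

Row 3 ↔ basis x^2, column 3 ↔ basis x^2, so (MᵀM)_{3,3} = Σᵢ (x^2)·(x^2) = (4)·(4) + (0)·(0) + (4)·(4) + (25)·(25) = 657.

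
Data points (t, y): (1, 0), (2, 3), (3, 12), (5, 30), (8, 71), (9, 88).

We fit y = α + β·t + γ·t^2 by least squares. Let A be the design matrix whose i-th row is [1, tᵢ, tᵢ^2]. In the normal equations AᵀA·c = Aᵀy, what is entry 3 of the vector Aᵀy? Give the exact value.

12542

Entry 3 ↔ basis t^2, so (Aᵀy)_{3} = Σᵢ (t^2)·yᵢ = (1)·(0) + (4)·(3) + (9)·(12) + (25)·(30) + (64)·(71) + (81)·(88) = 12542.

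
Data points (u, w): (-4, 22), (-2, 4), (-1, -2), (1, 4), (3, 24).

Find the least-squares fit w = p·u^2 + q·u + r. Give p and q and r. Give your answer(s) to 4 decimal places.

Compute the Gram sums: Σu^2·u^2 = 355, Σu^2·u = -45, Σu^2 = 31, Σu·u = 31, Σu = -3, Σ1 = 5.
For Mᵀw: Σu^2·w = 586, Σu·w = -18, Σw = 52.
Normal equations: [[355, -45, 31]; [-45, 31, -3]; [31, -3, 5]]·[p, q, r]ᵀ = [586, -18, 52]ᵀ.
Row-reducing yields p = 10057/5071, q = 1035/461, r = -2784/5071.

p = 1.9832, q = 2.2451, r = -0.5490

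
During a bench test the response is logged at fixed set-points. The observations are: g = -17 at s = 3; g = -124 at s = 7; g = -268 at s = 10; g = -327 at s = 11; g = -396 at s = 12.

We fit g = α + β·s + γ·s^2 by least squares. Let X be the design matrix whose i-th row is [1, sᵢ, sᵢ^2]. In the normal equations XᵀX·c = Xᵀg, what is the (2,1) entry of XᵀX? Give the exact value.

43

Row 2 ↔ basis s, column 1 ↔ basis 1, so (XᵀX)_{2,1} = Σᵢ s = (3)·(1) + (7)·(1) + (10)·(1) + (11)·(1) + (12)·(1) = 43.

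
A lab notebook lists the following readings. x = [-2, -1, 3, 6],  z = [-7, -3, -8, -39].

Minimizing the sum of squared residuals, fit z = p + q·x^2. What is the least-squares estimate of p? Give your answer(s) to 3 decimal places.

Compute the Gram sums: Σ1 = 4, Σx^2 = 50, Σx^2·x^2 = 1394.
Moment sums: Σz = -57, Σx^2·z = -1507.
Eliminating q: 1394·(row 1) − 50·(row 2) gives 3076·p = 1394·(-57) − 50·(-1507) = -4108, so p = -1027/769.
Then q = ((-1507) − 50·(-1027/769))/1394 = -1589/1538.

p = -1.336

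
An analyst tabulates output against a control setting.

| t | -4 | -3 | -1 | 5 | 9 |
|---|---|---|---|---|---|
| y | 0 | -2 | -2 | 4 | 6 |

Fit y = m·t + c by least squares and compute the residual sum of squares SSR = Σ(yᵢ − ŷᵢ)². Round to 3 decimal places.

MᵀM·[m, c]ᵀ = Mᵀy reads: 132·m + 6·c = 82;  6·m + 5·c = 6.
(Σt·t = 132, Σt = 6, Σ1 = 5, Σt·y = 82, Σy = 6.)
Eliminating c: 5·(row 1) − 6·(row 2) gives 624·m = 5·82 − 6·6 = 374, so m = 187/312.
Then c = (6 − 6·(187/312))/5 = 25/52.
Residuals: 23/12, -71/104, -587/312, 163/312, 1/8; SSR = 1243/156.

SSR = 7.968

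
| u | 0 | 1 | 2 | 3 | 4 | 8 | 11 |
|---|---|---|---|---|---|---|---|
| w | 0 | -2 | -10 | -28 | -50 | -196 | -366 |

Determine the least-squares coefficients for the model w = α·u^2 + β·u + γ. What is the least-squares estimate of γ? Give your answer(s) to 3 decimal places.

γ = 1.395

Entries of XᵀX: Σu^2·u^2 = 19091, Σu^2·u = 1943, Σu^2 = 215, Σu·u = 215, Σu = 29, Σ1 = 7.
Moment sums: Σu^2·w = -57924, Σu·w = -5900, Σw = -652.
Normal equations: [[19091, 1943, 215]; [1943, 215, 29]; [215, 29, 7]]·[α, β, γ]ᵀ = [-57924, -5900, -652]ᵀ.
Inverting the 3×3 Gram matrix, [α, β, γ]ᵀ = [-400420/135129, -114932/135129, 62820/45043]ᵀ.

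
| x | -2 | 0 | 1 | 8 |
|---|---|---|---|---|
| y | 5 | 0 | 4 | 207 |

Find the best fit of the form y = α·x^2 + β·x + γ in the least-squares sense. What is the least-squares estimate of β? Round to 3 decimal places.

Compute the Gram sums: Σx^2·x^2 = 4113, Σx^2·x = 505, Σx^2 = 69, Σx·x = 69, Σx = 7, Σ1 = 4.
For Aᵀy: Σx^2·y = 13272, Σx·y = 1650, Σy = 216.
Solving the 3×3 system (Gaussian elimination) gives α = 105939/36436, β = 99375/36436, γ = -16905/18218.

β = 2.727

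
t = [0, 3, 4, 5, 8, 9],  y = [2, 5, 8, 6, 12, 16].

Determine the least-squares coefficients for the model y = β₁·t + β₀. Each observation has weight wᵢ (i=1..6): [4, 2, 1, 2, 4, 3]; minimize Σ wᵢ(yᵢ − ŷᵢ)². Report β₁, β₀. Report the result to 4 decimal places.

β₁ = 1.4325, β₀ = 1.3022

Setting ∂/∂β₁ … = 0 gives: 583·β₁ + 79·β₀ = 938;  79·β₁ + 16·β₀ = 134.
Determinant 583·16 − 79² = 3087.
β₁ = (938·16 − 79·134)/3087 = 1474/1029; β₀ = (583·134 − 79·938)/3087 = 1340/1029.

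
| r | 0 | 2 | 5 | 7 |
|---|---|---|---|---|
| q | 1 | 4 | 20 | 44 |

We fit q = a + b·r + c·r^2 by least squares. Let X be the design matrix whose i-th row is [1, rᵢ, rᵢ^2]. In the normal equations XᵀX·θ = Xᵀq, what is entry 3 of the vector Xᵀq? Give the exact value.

Entry 3 ↔ basis r^2, so (Xᵀq)_{3} = Σᵢ (r^2)·qᵢ = (0)·(1) + (4)·(4) + (25)·(20) + (49)·(44) = 2672.

2672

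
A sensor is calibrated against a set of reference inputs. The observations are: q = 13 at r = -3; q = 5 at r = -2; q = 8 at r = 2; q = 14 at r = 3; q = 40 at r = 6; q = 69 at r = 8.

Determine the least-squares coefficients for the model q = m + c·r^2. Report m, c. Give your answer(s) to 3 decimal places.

The normal system XᵀX·[m, c]ᵀ = Xᵀq is [[6, 126]; [126, 5586]]·[m, c]ᵀ = [149, 6151]ᵀ.
Determinant 6·5586 − 126² = 17640.
m = (149·5586 − 126·6151)/17640 = 341/105; c = (6·6151 − 126·149)/17640 = 1511/1470.

m = 3.248, c = 1.028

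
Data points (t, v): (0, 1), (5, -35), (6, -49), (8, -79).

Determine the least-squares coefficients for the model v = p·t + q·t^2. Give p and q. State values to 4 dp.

The normal system XᵀX·[p, q]ᵀ = Xᵀv is [[125, 853]; [853, 6017]]·[p, q]ᵀ = [-1101, -7695]ᵀ.
Eliminating q: 6017·(row 1) − 853·(row 2) gives 24516·p = 6017·(-1101) − 853·(-7695) = -60882, so p = -10147/4086.
Then q = ((-7695) − 853·(-10147/4086))/6017 = -3787/4086.

p = -2.4834, q = -0.9268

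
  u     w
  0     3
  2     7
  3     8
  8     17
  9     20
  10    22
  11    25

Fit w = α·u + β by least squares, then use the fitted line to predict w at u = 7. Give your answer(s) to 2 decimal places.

From the data, Σu·u = 379, Σu = 43, Σ1 = 7.
Right-hand side: Σu·w = 849, Σw = 102.
AᵀA·[α, β]ᵀ = Aᵀw becomes [[379, 43]; [43, 7]]·[α, β]ᵀ = [849, 102]ᵀ.
Eliminating β: 7·(row 1) − 43·(row 2) gives 804·α = 7·849 − 43·102 = 1557, so α = 519/268.
Then β = (102 − 43·(519/268))/7 = 717/268.
At u = 7: ŵ = (519/268)·(7) + (717/268)·(1) = 2175/134.

ŵ = 16.23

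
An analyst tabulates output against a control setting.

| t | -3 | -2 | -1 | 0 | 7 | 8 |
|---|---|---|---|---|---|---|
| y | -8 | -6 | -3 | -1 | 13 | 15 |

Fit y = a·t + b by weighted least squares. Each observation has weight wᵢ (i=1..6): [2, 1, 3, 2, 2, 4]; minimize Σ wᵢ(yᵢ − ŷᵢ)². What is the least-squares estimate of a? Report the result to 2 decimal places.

a = 2.05

The normal equations are: 379·a + 35·b = 731;  35·a + 14·b = 53.
(Σwᵢ·t·t = 379, Σwᵢ·t = 35, Σwᵢ·1 = 14, Σwᵢ·t·y = 731, Σwᵢ·y = 53.)
Δ = 379·14 − 35² = 4081.
a = (731·14 − 35·53)/4081 = 1197/583; b = (379·53 − 35·731)/4081 = -5498/4081.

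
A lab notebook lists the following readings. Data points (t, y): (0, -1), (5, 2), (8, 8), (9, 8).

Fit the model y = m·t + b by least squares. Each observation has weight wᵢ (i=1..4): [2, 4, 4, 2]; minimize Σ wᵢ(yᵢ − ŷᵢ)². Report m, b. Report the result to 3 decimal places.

m = 1.140, b = -2.149

Normal-equation sums: Σwᵢ·t·t = 518, Σwᵢ·t = 70, Σwᵢ·1 = 12.
Right-hand side: Σwᵢ·t·y = 440, Σwᵢ·y = 54.
Eliminating b: 12·(row 1) − 70·(row 2) gives 1316·m = 12·440 − 70·54 = 1500, so m = 375/329.
Then b = (54 − 70·(375/329))/12 = -101/47.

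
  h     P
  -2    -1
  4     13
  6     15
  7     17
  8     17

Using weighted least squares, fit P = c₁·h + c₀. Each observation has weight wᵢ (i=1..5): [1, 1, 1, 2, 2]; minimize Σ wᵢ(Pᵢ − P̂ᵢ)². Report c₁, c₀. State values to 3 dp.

c₁ = 1.826, c₀ = 3.657

Normal-equation sums: Σwᵢ·h·h = 282, Σwᵢ·h = 38, Σwᵢ·1 = 7.
Moment sums: Σwᵢ·h·P = 654, Σwᵢ·P = 95.
Δ = 282·7 − 38² = 530.
c₁ = (654·7 − 38·95)/530 = 484/265; c₀ = (282·95 − 38·654)/530 = 969/265.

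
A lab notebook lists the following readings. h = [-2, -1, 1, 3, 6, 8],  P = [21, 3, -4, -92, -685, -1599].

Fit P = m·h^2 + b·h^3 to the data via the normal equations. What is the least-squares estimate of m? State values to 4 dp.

m = -1.1244

Sums needed: Σh^2·h^2 = 5491, Σh^2·h^3 = 40755, Σh^3·h^3 = 309595.
For MᵀP: Σh^2·P = -127741, Σh^3·P = -969307.
So MᵀM·[m, b]ᵀ = MᵀP: [[5491, 40755]; [40755, 309595]]·[m, b]ᵀ = [-127741, -969307]ᵀ.
Determinant 5491·309595 − 40755² = 39016120.
m = ((-127741)·309595 − 40755·(-969307))/39016120 = -30677/27284; b = (5491·(-969307) − 40755·(-127741))/39016120 = -3062639/1026740.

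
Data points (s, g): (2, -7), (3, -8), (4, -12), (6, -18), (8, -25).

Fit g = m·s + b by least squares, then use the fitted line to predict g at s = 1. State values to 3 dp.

From the data, Σs·s = 129, Σs = 23, Σ1 = 5.
For Mᵀg: Σs·g = -394, Σg = -70.
Normal equations: [[129, 23]; [23, 5]]·[m, b]ᵀ = [-394, -70]ᵀ.
Eliminating b: 5·(row 1) − 23·(row 2) gives 116·m = 5·(-394) − 23·(-70) = -360, so m = -90/29.
Then b = ((-70) − 23·(-90/29))/5 = 8/29.
At s = 1: ĝ = (-90/29)·(1) + (8/29)·(1) = -82/29.

ĝ = -2.828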